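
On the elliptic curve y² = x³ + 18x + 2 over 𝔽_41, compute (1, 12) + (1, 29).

The two points share x = 1 and their y-coordinates satisfy 12 + 29 ≡ 0 (mod 41), so they are inverses. Their sum is O.

O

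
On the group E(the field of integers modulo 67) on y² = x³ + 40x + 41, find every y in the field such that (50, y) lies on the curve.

3, 64

x³ + 40x + 41 = 127041 ≡ 9 (mod 67).
Square roots of 9 mod 67: 3 and 64 (since 3² = 9 ≡ 9).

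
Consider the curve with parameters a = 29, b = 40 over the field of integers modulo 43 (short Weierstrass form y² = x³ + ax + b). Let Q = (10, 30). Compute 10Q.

Double-and-add on 10 = (1010)₂. Start with Q = (10, 30) for the leading 1-bit.
double: tangent at (10, 30): λ = (3·10² + 29)/(2·30) ≡ 28/17. 17⁻¹ ≡ 38 (mod 43) since 17·38 = 646 ≡ 1, so λ ≡ 28·38 ≡ 32.
  x = λ² - 10 - 10 = 1024 - 20 ≡ 15; y = λ·(10 - 15) - 30 ≡ 25. → (15, 25)
double: tangent at (15, 25): λ = (3·15² + 29)/(2·25) ≡ 16/7. 7⁻¹ ≡ 37 (mod 43), so λ ≡ 16·37 ≡ 33.
  x = λ² - 15 - 15 = 1089 - 30 ≡ 27; y = λ·(15 - 27) - 25 ≡ 9. → (27, 9)
add Q: (27, 9) + (10, 30). λ = (30 - 9)/(10 - 27) ≡ 21/26 mod 43. 26⁻¹ ≡ 5 (mod 43) since 26·5 = 130 ≡ 1, so λ ≡ 19.
  x = λ² - 27 - 10 = 361 - 37 ≡ 23; y = λ·(27 - 23) - 9 ≡ 24. → (23, 24)
double: tangent at (23, 24): λ = (3·23² + 29)/(2·24) ≡ 25/5. 5⁻¹ ≡ 26 (mod 43), so λ ≡ 25·26 ≡ 5.
  x = λ² - 23 - 23 = 25 - 46 ≡ 22; y = λ·(23 - 22) - 24 ≡ 24. → (22, 24)

(22, 24)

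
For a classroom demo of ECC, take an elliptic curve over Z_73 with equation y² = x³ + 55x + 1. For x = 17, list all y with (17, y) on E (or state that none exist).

x³ + 55x + 1 = 5849 ≡ 9 (mod 73).
Square roots of 9 mod 73: 3 and 70 (since 3² = 9 ≡ 9).

3, 70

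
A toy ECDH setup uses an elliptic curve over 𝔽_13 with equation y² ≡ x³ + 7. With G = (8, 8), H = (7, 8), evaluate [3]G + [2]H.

(7, 8)

First 3G:
Repeated addition: build up to 3G.
2G: tangent at (8, 8): λ = (3·8² + 0)/(2·8) ≡ 10/3. 3⁻¹ ≡ 9 (mod 13), so λ ≡ 10·9 ≡ 12.
  x = λ² - 8 - 8 = 144 - 16 ≡ 11; y = λ·(8 - 11) - 8 ≡ 8. → (11, 8)
3G: (11, 8) + (8, 8). λ = (8 - 8)/(8 - 11) ≡ 0/10 mod 13. 10⁻¹ ≡ 4 (mod 13), so λ ≡ 0.
  x = λ² - 11 - 8 = 0 - 19 ≡ 7; y = λ·(11 - 7) - 8 ≡ 5. → (7, 5)
3G = (7, 5).
Next 2H:
Repeated addition: build up to 2H.
2H: tangent at (7, 8): λ = (3·7² + 0)/(2·8) ≡ 4/3. 3⁻¹ ≡ 9 (mod 13), so λ ≡ 4·9 ≡ 10.
  x = λ² - 7 - 7 = 100 - 14 ≡ 8; y = λ·(7 - 8) - 8 ≡ 8. → (8, 8)
2H = (8, 8).
Finally 3G + 2H:
(7, 5) + (8, 8). λ = (8 - 5)/(8 - 7) ≡ 3/1 mod 13. 1⁻¹ ≡ 1 (mod 13), so λ ≡ 3.
  x = λ² - 7 - 8 = 9 - 15 ≡ 7; y = λ·(7 - 7) - 5 ≡ 8. → (7, 8)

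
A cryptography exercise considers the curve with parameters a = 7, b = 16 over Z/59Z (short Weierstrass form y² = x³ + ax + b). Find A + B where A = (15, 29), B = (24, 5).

(14, 47)

(15, 29) + (24, 5). λ = (5 - 29)/(24 - 15) ≡ 35/9 mod 59. 9⁻¹ ≡ 46 (mod 59), so λ ≡ 17.
  x = λ² - 15 - 24 = 289 - 39 ≡ 14; y = λ·(15 - 14) - 29 ≡ 47. → (14, 47)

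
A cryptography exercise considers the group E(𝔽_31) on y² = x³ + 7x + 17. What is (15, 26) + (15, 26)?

tangent at (15, 26): λ = (3·15² + 7)/(2·26) ≡ 0/21. 21⁻¹ ≡ 3 (mod 31), so λ ≡ 0·3 ≡ 0.
  x = λ² - 15 - 15 = 0 - 30 ≡ 1; y = λ·(15 - 1) - 26 ≡ 5. → (1, 5)

(1, 5)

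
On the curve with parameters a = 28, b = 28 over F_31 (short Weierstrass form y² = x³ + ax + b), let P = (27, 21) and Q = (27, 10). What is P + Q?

O

The two points share x = 27 and their y-coordinates satisfy 21 + 10 ≡ 0 (mod 31), so they are inverses. Their sum is the point at infinity.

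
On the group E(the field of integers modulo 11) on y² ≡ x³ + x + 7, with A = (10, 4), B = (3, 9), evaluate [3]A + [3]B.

(1, 8)

First 3A:
Repeated addition: build up to 3A.
2A: tangent at (10, 4): λ = (3·10² + 1)/(2·4) ≡ 4/8. 8⁻¹ ≡ 7 (mod 11), so λ ≡ 4·7 ≡ 6.
  x = λ² - 10 - 10 = 36 - 20 ≡ 5; y = λ·(10 - 5) - 4 ≡ 4. → (5, 4)
3A: (5, 4) + (10, 4). λ = (4 - 4)/(10 - 5) ≡ 0/5 mod 11. 5⁻¹ ≡ 9 (mod 11), so λ ≡ 0.
  x = λ² - 5 - 10 = 0 - 15 ≡ 7; y = λ·(5 - 7) - 4 ≡ 7. → (7, 7)
3A = (7, 7).
Next 3B:
Repeated addition: build up to 3B.
2B: tangent at (3, 9): λ = (3·3² + 1)/(2·9) ≡ 6/7. 7⁻¹ ≡ 8 (mod 11), so λ ≡ 6·8 ≡ 4.
  x = λ² - 3 - 3 = 16 - 6 ≡ 10; y = λ·(3 - 10) - 9 ≡ 7. → (10, 7)
3B: (10, 7) + (3, 9). λ = (9 - 7)/(3 - 10) ≡ 2/4 mod 11. 4⁻¹ ≡ 3 (mod 11) since 4·3 = 12 ≡ 1, so λ ≡ 6.
  x = λ² - 10 - 3 = 36 - 13 ≡ 1; y = λ·(10 - 1) - 7 ≡ 3. → (1, 3)
3B = (1, 3).
Finally 3A + 3B:
(7, 7) + (1, 3). λ = (3 - 7)/(1 - 7) ≡ 7/5 mod 11. 5⁻¹ ≡ 9 (mod 11), so λ ≡ 8.
  x = λ² - 7 - 1 = 64 - 8 ≡ 1; y = λ·(7 - 1) - 7 ≡ 8. → (1, 8)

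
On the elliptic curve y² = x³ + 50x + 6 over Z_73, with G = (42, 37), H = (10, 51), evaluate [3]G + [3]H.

First 3G:
Repeated addition: build up to 3G.
2G: tangent at (42, 37): λ = (3·42² + 50)/(2·37) ≡ 13/1. 1⁻¹ ≡ 1 (mod 73) since 1·1 = 1 ≡ 1, so λ ≡ 13·1 ≡ 13.
  x = λ² - 42 - 42 = 169 - 84 ≡ 12; y = λ·(42 - 12) - 37 ≡ 61. → (12, 61)
3G: (12, 61) + (42, 37). λ = (37 - 61)/(42 - 12) ≡ 49/30 mod 73. 30⁻¹ ≡ 56 (mod 73), so λ ≡ 43.
  x = λ² - 12 - 42 = 1849 - 54 ≡ 43; y = λ·(12 - 43) - 61 ≡ 66. → (43, 66)
3G = (43, 66).
Next 3H:
Repeated addition: build up to 3H.
2H: tangent at (10, 51): λ = (3·10² + 50)/(2·51) ≡ 58/29. 29⁻¹ ≡ 68 (mod 73), so λ ≡ 58·68 ≡ 2.
  x = λ² - 10 - 10 = 4 - 20 ≡ 57; y = λ·(10 - 57) - 51 ≡ 1. → (57, 1)
3H: (57, 1) + (10, 51). λ = (51 - 1)/(10 - 57) ≡ 50/26 mod 73. 26⁻¹ ≡ 59 (mod 73) since 26·59 = 1534 ≡ 1, so λ ≡ 30.
  x = λ² - 57 - 10 = 900 - 67 ≡ 30; y = λ·(57 - 30) - 1 ≡ 6. → (30, 6)
3H = (30, 6).
Finally 3G + 3H:
(43, 66) + (30, 6). λ = (6 - 66)/(30 - 43) ≡ 13/60 mod 73. 60⁻¹ ≡ 28 (mod 73), so λ ≡ 72.
  x = λ² - 43 - 30 = 5184 - 73 ≡ 1; y = λ·(43 - 1) - 66 ≡ 38. → (1, 38)

(1, 38)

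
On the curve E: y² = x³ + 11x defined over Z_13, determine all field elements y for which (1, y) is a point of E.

5, 8

x³ + 11x + 0 = 12 ≡ 12 (mod 13).
Square roots of 12 mod 13: 5 and 8 (since 5² = 25 ≡ 12).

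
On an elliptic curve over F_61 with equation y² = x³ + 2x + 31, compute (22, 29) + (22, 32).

The two points share x = 22 and their y-coordinates satisfy 29 + 32 ≡ 0 (mod 61), so they are inverses. Their sum is O.

O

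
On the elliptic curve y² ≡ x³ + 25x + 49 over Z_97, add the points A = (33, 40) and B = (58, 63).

(33, 40) + (58, 63). λ = (63 - 40)/(58 - 33) ≡ 23/25 mod 97. 25⁻¹ ≡ 66 (mod 97), so λ ≡ 63.
  x = λ² - 33 - 58 = 3969 - 91 ≡ 95; y = λ·(33 - 95) - 40 ≡ 31. → (95, 31)

(95, 31)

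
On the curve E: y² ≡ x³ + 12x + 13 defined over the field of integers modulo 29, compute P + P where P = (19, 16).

(19, 13)

tangent at (19, 16): λ = (3·19² + 12)/(2·16) ≡ 22/3. 3⁻¹ ≡ 10 (mod 29), so λ ≡ 22·10 ≡ 17.
  x = λ² - 19 - 19 = 289 - 38 ≡ 19; y = λ·(19 - 19) - 16 ≡ 13. → (19, 13)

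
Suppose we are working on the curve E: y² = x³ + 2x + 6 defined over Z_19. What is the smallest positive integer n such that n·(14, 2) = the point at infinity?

8

2P: tangent at (14, 2): λ = (3·14² + 2)/(2·2) ≡ 1/4. 4⁻¹ ≡ 5 (mod 19) since 4·5 = 20 ≡ 1, so λ ≡ 1·5 ≡ 5.
  x = λ² - 14 - 14 = 25 - 28 ≡ 16; y = λ·(14 - 16) - 2 ≡ 7. → (16, 7)
3P: (16, 7) + (14, 2). λ = (2 - 7)/(14 - 16) ≡ 14/17 mod 19. 17⁻¹ ≡ 9 (mod 19) since 17·9 = 153 ≡ 1, so λ ≡ 12.
  x = λ² - 16 - 14 = 144 - 30 ≡ 0; y = λ·(16 - 0) - 7 ≡ 14. → (0, 14)
4P: (0, 14) + (14, 2). λ = (2 - 14)/(14 - 0) ≡ 7/14 mod 19. 14⁻¹ ≡ 15 (mod 19), so λ ≡ 10.
  x = λ² - 0 - 14 = 100 - 14 ≡ 10; y = λ·(0 - 10) - 14 ≡ 0. → (10, 0)
5P: (10, 0) + (14, 2). λ = (2 - 0)/(14 - 10) ≡ 2/4 mod 19. 4⁻¹ ≡ 5 (mod 19), so λ ≡ 10.
  x = λ² - 10 - 14 = 100 - 24 ≡ 0; y = λ·(10 - 0) - 0 ≡ 5. → (0, 5)
6P: (0, 5) + (14, 2). λ = (2 - 5)/(14 - 0) ≡ 16/14 mod 19. 14⁻¹ ≡ 15 (mod 19), so λ ≡ 12.
  x = λ² - 0 - 14 = 144 - 14 ≡ 16; y = λ·(0 - 16) - 5 ≡ 12. → (16, 12)
7P: (16, 12) + (14, 2). λ = (2 - 12)/(14 - 16) ≡ 9/17 mod 19. 17⁻¹ ≡ 9 (mod 19) since 17·9 = 153 ≡ 1, so λ ≡ 5.
  x = λ² - 16 - 14 = 25 - 30 ≡ 14; y = λ·(16 - 14) - 12 ≡ 17. → (14, 17)
8P: (14, 17) + (14, 2): same x and y₁ ≡ -y₂, so the sum is the point at infinity.
8P = the point at infinity, so the order is 8.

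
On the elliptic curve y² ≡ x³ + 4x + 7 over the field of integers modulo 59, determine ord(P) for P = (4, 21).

2P: tangent at (4, 21): λ = (3·4² + 4)/(2·21) ≡ 52/42. 42⁻¹ ≡ 52 (mod 59), so λ ≡ 52·52 ≡ 49.
  x = λ² - 4 - 4 = 2401 - 8 ≡ 33; y = λ·(4 - 33) - 21 ≡ 33. → (33, 33)
3P: (33, 33) + (4, 21). λ = (21 - 33)/(4 - 33) ≡ 47/30 mod 59. 30⁻¹ ≡ 2 (mod 59), so λ ≡ 35.
  x = λ² - 33 - 4 = 1225 - 37 ≡ 8; y = λ·(33 - 8) - 33 ≡ 16. → (8, 16)
4P: (8, 16) + (4, 21). λ = (21 - 16)/(4 - 8) ≡ 5/55 mod 59. 55⁻¹ ≡ 44 (mod 59) since 55·44 = 2420 ≡ 1, so λ ≡ 43.
  x = λ² - 8 - 4 = 1849 - 12 ≡ 8; y = λ·(8 - 8) - 16 ≡ 43. → (8, 43)
5P: (8, 43) + (4, 21). λ = (21 - 43)/(4 - 8) ≡ 37/55 mod 59. 55⁻¹ ≡ 44 (mod 59) since 55·44 = 2420 ≡ 1, so λ ≡ 35.
  x = λ² - 8 - 4 = 1225 - 12 ≡ 33; y = λ·(8 - 33) - 43 ≡ 26. → (33, 26)
6P: (33, 26) + (4, 21). λ = (21 - 26)/(4 - 33) ≡ 54/30 mod 59. 30⁻¹ ≡ 2 (mod 59), so λ ≡ 49.
  x = λ² - 33 - 4 = 2401 - 37 ≡ 4; y = λ·(33 - 4) - 26 ≡ 38. → (4, 38)
7P: (4, 38) + (4, 21): same x and y₁ ≡ -y₂, so the sum is ∞.
7P = ∞, so the order is 7.

7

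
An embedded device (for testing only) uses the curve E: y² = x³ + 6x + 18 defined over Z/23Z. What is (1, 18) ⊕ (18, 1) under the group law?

(1, 18) + (18, 1). λ = (1 - 18)/(18 - 1) ≡ 6/17 mod 23. 17⁻¹ ≡ 19 (mod 23), so λ ≡ 22.
  x = λ² - 1 - 18 = 484 - 19 ≡ 5; y = λ·(1 - 5) - 18 ≡ 9. → (5, 9)

(5, 9)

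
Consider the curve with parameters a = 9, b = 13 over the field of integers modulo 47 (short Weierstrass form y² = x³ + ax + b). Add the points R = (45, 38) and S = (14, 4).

(5, 18)

(45, 38) + (14, 4). λ = (4 - 38)/(14 - 45) ≡ 13/16 mod 47. 16⁻¹ ≡ 3 (mod 47), so λ ≡ 39.
  x = λ² - 45 - 14 = 1521 - 59 ≡ 5; y = λ·(45 - 5) - 38 ≡ 18. → (5, 18)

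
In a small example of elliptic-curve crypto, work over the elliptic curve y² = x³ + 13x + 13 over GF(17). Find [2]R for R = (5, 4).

(9, 3)

tangent at (5, 4): λ = (3·5² + 13)/(2·4) ≡ 3/8. 8⁻¹ ≡ 15 (mod 17) since 8·15 = 120 ≡ 1, so λ ≡ 3·15 ≡ 11.
  x = λ² - 5 - 5 = 121 - 10 ≡ 9; y = λ·(5 - 9) - 4 ≡ 3. → (9, 3)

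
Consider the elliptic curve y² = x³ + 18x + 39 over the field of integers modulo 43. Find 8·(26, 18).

(10, 31)

Write P = (26, 18).
Repeated addition: build up to 8P.
2P: tangent at (26, 18): λ = (3·26² + 18)/(2·18) ≡ 25/36. 36⁻¹ ≡ 6 (mod 43), so λ ≡ 25·6 ≡ 21.
  x = λ² - 26 - 26 = 441 - 52 ≡ 2; y = λ·(26 - 2) - 18 ≡ 13. → (2, 13)
3P: (2, 13) + (26, 18). λ = (18 - 13)/(26 - 2) ≡ 5/24 mod 43. 24⁻¹ ≡ 9 (mod 43) since 24·9 = 216 ≡ 1, so λ ≡ 2.
  x = λ² - 2 - 26 = 4 - 28 ≡ 19; y = λ·(2 - 19) - 13 ≡ 39. → (19, 39)
4P: (19, 39) + (26, 18). λ = (18 - 39)/(26 - 19) ≡ 22/7 mod 43. 7⁻¹ ≡ 37 (mod 43), so λ ≡ 40.
  x = λ² - 19 - 26 = 1600 - 45 ≡ 7; y = λ·(19 - 7) - 39 ≡ 11. → (7, 11)
5P: (7, 11) + (26, 18). λ = (18 - 11)/(26 - 7) ≡ 7/19 mod 43. 19⁻¹ ≡ 34 (mod 43), so λ ≡ 23.
  x = λ² - 7 - 26 = 529 - 33 ≡ 23; y = λ·(7 - 23) - 11 ≡ 8. → (23, 8)
6P: (23, 8) + (26, 18). λ = (18 - 8)/(26 - 23) ≡ 10/3 mod 43. 3⁻¹ ≡ 29 (mod 43), so λ ≡ 32.
  x = λ² - 23 - 26 = 1024 - 49 ≡ 29; y = λ·(23 - 29) - 8 ≡ 15. → (29, 15)
7P: (29, 15) + (26, 18). λ = (18 - 15)/(26 - 29) ≡ 3/40 mod 43. 40⁻¹ ≡ 14 (mod 43) since 40·14 = 560 ≡ 1, so λ ≡ 42.
  x = λ² - 29 - 26 = 1764 - 55 ≡ 32; y = λ·(29 - 32) - 15 ≡ 31. → (32, 31)
8P: (32, 31) + (26, 18). λ = (18 - 31)/(26 - 32) ≡ 30/37 mod 43. 37⁻¹ ≡ 7 (mod 43), so λ ≡ 38.
  x = λ² - 32 - 26 = 1444 - 58 ≡ 10; y = λ·(32 - 10) - 31 ≡ 31. → (10, 31)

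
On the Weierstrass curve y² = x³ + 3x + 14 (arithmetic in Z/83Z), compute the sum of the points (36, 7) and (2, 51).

(36, 7) + (2, 51). λ = (51 - 7)/(2 - 36) ≡ 44/49 mod 83. 49⁻¹ ≡ 61 (mod 83), so λ ≡ 28.
  x = λ² - 36 - 2 = 784 - 38 ≡ 82; y = λ·(36 - 82) - 7 ≡ 33. → (82, 33)

(82, 33)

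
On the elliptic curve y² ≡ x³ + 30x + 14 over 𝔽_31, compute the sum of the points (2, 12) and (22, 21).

(2, 12) + (22, 21). λ = (21 - 12)/(22 - 2) ≡ 9/20 mod 31. 20⁻¹ ≡ 14 (mod 31), so λ ≡ 2.
  x = λ² - 2 - 22 = 4 - 24 ≡ 11; y = λ·(2 - 11) - 12 ≡ 1. → (11, 1)

(11, 1)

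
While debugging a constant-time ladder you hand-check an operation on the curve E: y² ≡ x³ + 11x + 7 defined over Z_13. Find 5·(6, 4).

Write G = (6, 4).
Repeated addition: build up to 5G.
2G: tangent at (6, 4): λ = (3·6² + 11)/(2·4) ≡ 2/8. 8⁻¹ ≡ 5 (mod 13), so λ ≡ 2·5 ≡ 10.
  x = λ² - 6 - 6 = 100 - 12 ≡ 10; y = λ·(6 - 10) - 4 ≡ 8. → (10, 8)
3G: (10, 8) + (6, 4). λ = (4 - 8)/(6 - 10) ≡ 9/9 mod 13. 9⁻¹ ≡ 3 (mod 13) since 9·3 = 27 ≡ 1, so λ ≡ 1.
  x = λ² - 10 - 6 = 1 - 16 ≡ 11; y = λ·(10 - 11) - 8 ≡ 4. → (11, 4)
4G: (11, 4) + (6, 4). λ = (4 - 4)/(6 - 11) ≡ 0/8 mod 13. 8⁻¹ ≡ 5 (mod 13), so λ ≡ 0.
  x = λ² - 11 - 6 = 0 - 17 ≡ 9; y = λ·(11 - 9) - 4 ≡ 9. → (9, 9)
5G: (9, 9) + (6, 4). λ = (4 - 9)/(6 - 9) ≡ 8/10 mod 13. 10⁻¹ ≡ 4 (mod 13), so λ ≡ 6.
  x = λ² - 9 - 6 = 36 - 15 ≡ 8; y = λ·(9 - 8) - 9 ≡ 10. → (8, 10)

(8, 10)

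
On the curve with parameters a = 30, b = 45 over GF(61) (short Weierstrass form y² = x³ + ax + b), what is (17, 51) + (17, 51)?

tangent at (17, 51): λ = (3·17² + 30)/(2·51) ≡ 43/41. 41⁻¹ ≡ 3 (mod 61), so λ ≡ 43·3 ≡ 7.
  x = λ² - 17 - 17 = 49 - 34 ≡ 15; y = λ·(17 - 15) - 51 ≡ 24. → (15, 24)

(15, 24)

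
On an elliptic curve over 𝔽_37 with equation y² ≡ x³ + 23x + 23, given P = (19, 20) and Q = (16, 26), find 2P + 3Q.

(17, 31)

First 2P:
Repeated addition: build up to 2P.
2P: tangent at (19, 20): λ = (3·19² + 23)/(2·20) ≡ 33/3. 3⁻¹ ≡ 25 (mod 37), so λ ≡ 33·25 ≡ 11.
  x = λ² - 19 - 19 = 121 - 38 ≡ 9; y = λ·(19 - 9) - 20 ≡ 16. → (9, 16)
2P = (9, 16).
Next 3Q:
Repeated addition: build up to 3Q.
2Q: tangent at (16, 26): λ = (3·16² + 23)/(2·26) ≡ 14/15. 15⁻¹ ≡ 5 (mod 37), so λ ≡ 14·5 ≡ 33.
  x = λ² - 16 - 16 = 1089 - 32 ≡ 21; y = λ·(16 - 21) - 26 ≡ 31. → (21, 31)
3Q: (21, 31) + (16, 26). λ = (26 - 31)/(16 - 21) ≡ 32/32 mod 37. 32⁻¹ ≡ 22 (mod 37) since 32·22 = 704 ≡ 1, so λ ≡ 1.
  x = λ² - 21 - 16 = 1 - 37 ≡ 1; y = λ·(21 - 1) - 31 ≡ 26. → (1, 26)
3Q = (1, 26).
Finally 2P + 3Q:
(9, 16) + (1, 26). λ = (26 - 16)/(1 - 9) ≡ 10/29 mod 37. 29⁻¹ ≡ 23 (mod 37), so λ ≡ 8.
  x = λ² - 9 - 1 = 64 - 10 ≡ 17; y = λ·(9 - 17) - 16 ≡ 31. → (17, 31)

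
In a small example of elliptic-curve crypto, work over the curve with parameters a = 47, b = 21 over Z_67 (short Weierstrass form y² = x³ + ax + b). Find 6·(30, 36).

(19, 1)

Write Q = (30, 36).
Double-and-add on 6 = (110)₂. Start with Q = (30, 36) for the leading 1-bit.
double: tangent at (30, 36): λ = (3·30² + 47)/(2·36) ≡ 0/5. 5⁻¹ ≡ 27 (mod 67) since 5·27 = 135 ≡ 1, so λ ≡ 0·27 ≡ 0.
  x = λ² - 30 - 30 = 0 - 60 ≡ 7; y = λ·(30 - 7) - 36 ≡ 31. → (7, 31)
add Q: (7, 31) + (30, 36). λ = (36 - 31)/(30 - 7) ≡ 5/23 mod 67. 23⁻¹ ≡ 35 (mod 67), so λ ≡ 41.
  x = λ² - 7 - 30 = 1681 - 37 ≡ 36; y = λ·(7 - 36) - 31 ≡ 53. → (36, 53)
double: tangent at (36, 53): λ = (3·36² + 47)/(2·53) ≡ 49/39. 39⁻¹ ≡ 55 (mod 67), so λ ≡ 49·55 ≡ 15.
  x = λ² - 36 - 36 = 225 - 72 ≡ 19; y = λ·(36 - 19) - 53 ≡ 1. → (19, 1)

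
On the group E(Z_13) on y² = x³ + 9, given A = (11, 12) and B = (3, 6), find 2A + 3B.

First 2A:
Repeated addition: build up to 2A.
2A: tangent at (11, 12): λ = (3·11² + 0)/(2·12) ≡ 12/11. 11⁻¹ ≡ 6 (mod 13), so λ ≡ 12·6 ≡ 7.
  x = λ² - 11 - 11 = 49 - 22 ≡ 1; y = λ·(11 - 1) - 12 ≡ 6. → (1, 6)
2A = (1, 6).
Next 3B:
Repeated addition: build up to 3B.
2B: tangent at (3, 6): λ = (3·3² + 0)/(2·6) ≡ 1/12. 12⁻¹ ≡ 12 (mod 13), so λ ≡ 1·12 ≡ 12.
  x = λ² - 3 - 3 = 144 - 6 ≡ 8; y = λ·(3 - 8) - 6 ≡ 12. → (8, 12)
3B: (8, 12) + (3, 6). λ = (6 - 12)/(3 - 8) ≡ 7/8 mod 13. 8⁻¹ ≡ 5 (mod 13), so λ ≡ 9.
  x = λ² - 8 - 3 = 81 - 11 ≡ 5; y = λ·(8 - 5) - 12 ≡ 2. → (5, 2)
3B = (5, 2).
Finally 2A + 3B:
(1, 6) + (5, 2). λ = (2 - 6)/(5 - 1) ≡ 9/4 mod 13. 4⁻¹ ≡ 10 (mod 13) since 4·10 = 40 ≡ 1, so λ ≡ 12.
  x = λ² - 1 - 5 = 144 - 6 ≡ 8; y = λ·(1 - 8) - 6 ≡ 1. → (8, 1)

(8, 1)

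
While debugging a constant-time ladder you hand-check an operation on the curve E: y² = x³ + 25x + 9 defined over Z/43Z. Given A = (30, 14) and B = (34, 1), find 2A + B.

First 2A:
Repeated addition: build up to 2A.
2A: tangent at (30, 14): λ = (3·30² + 25)/(2·14) ≡ 16/28. 28⁻¹ ≡ 20 (mod 43), so λ ≡ 16·20 ≡ 19.
  x = λ² - 30 - 30 = 361 - 60 ≡ 0; y = λ·(30 - 0) - 14 ≡ 40. → (0, 40)
2A = (0, 40).
Finally 2A + B:
(0, 40) + (34, 1). λ = (1 - 40)/(34 - 0) ≡ 4/34 mod 43. 34⁻¹ ≡ 19 (mod 43), so λ ≡ 33.
  x = λ² - 0 - 34 = 1089 - 34 ≡ 23; y = λ·(0 - 23) - 40 ≡ 18. → (23, 18)

(23, 18)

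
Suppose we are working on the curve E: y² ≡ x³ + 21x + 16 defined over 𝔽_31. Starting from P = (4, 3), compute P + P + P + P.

(2, 29)

Repeated addition: build up to 4P.
2P: tangent at (4, 3): λ = (3·4² + 21)/(2·3) ≡ 7/6. 6⁻¹ ≡ 26 (mod 31) since 6·26 = 156 ≡ 1, so λ ≡ 7·26 ≡ 27.
  x = λ² - 4 - 4 = 729 - 8 ≡ 8; y = λ·(4 - 8) - 3 ≡ 13. → (8, 13)
3P: (8, 13) + (4, 3). λ = (3 - 13)/(4 - 8) ≡ 21/27 mod 31. 27⁻¹ ≡ 23 (mod 31), so λ ≡ 18.
  x = λ² - 8 - 4 = 324 - 12 ≡ 2; y = λ·(8 - 2) - 13 ≡ 2. → (2, 2)
4P: (2, 2) + (4, 3). λ = (3 - 2)/(4 - 2) ≡ 1/2 mod 31. 2⁻¹ ≡ 16 (mod 31), so λ ≡ 16.
  x = λ² - 2 - 4 = 256 - 6 ≡ 2; y = λ·(2 - 2) - 2 ≡ 29. → (2, 29)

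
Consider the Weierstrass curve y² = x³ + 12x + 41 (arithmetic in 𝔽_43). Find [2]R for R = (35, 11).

tangent at (35, 11): λ = (3·35² + 12)/(2·11) ≡ 32/22. 22⁻¹ ≡ 2 (mod 43) since 22·2 = 44 ≡ 1, so λ ≡ 32·2 ≡ 21.
  x = λ² - 35 - 35 = 441 - 70 ≡ 27; y = λ·(35 - 27) - 11 ≡ 28. → (27, 28)

(27, 28)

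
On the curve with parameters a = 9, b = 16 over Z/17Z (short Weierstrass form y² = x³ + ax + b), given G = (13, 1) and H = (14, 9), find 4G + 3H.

First 4G:
Repeated addition: build up to 4G.
2G: tangent at (13, 1): λ = (3·13² + 9)/(2·1) ≡ 6/2. 2⁻¹ ≡ 9 (mod 17), so λ ≡ 6·9 ≡ 3.
  x = λ² - 13 - 13 = 9 - 26 ≡ 0; y = λ·(13 - 0) - 1 ≡ 4. → (0, 4)
3G: (0, 4) + (13, 1). λ = (1 - 4)/(13 - 0) ≡ 14/13 mod 17. 13⁻¹ ≡ 4 (mod 17) since 13·4 = 52 ≡ 1, so λ ≡ 5.
  x = λ² - 0 - 13 = 25 - 13 ≡ 12; y = λ·(0 - 12) - 4 ≡ 4. → (12, 4)
4G: (12, 4) + (13, 1). λ = (1 - 4)/(13 - 12) ≡ 14/1 mod 17. 1⁻¹ ≡ 1 (mod 17), so λ ≡ 14.
  x = λ² - 12 - 13 = 196 - 25 ≡ 1; y = λ·(12 - 1) - 4 ≡ 14. → (1, 14)
4G = (1, 14).
Next 3H:
Repeated addition: build up to 3H.
2H: tangent at (14, 9): λ = (3·14² + 9)/(2·9) ≡ 2/1. 1⁻¹ ≡ 1 (mod 17), so λ ≡ 2·1 ≡ 2.
  x = λ² - 14 - 14 = 4 - 28 ≡ 10; y = λ·(14 - 10) - 9 ≡ 16. → (10, 16)
3H: (10, 16) + (14, 9). λ = (9 - 16)/(14 - 10) ≡ 10/4 mod 17. 4⁻¹ ≡ 13 (mod 17), so λ ≡ 11.
  x = λ² - 10 - 14 = 121 - 24 ≡ 12; y = λ·(10 - 12) - 16 ≡ 13. → (12, 13)
3H = (12, 13).
Finally 4G + 3H:
(1, 14) + (12, 13). λ = (13 - 14)/(12 - 1) ≡ 16/11 mod 17. 11⁻¹ ≡ 14 (mod 17) since 11·14 = 154 ≡ 1, so λ ≡ 3.
  x = λ² - 1 - 12 = 9 - 13 ≡ 13; y = λ·(1 - 13) - 14 ≡ 1. → (13, 1)

(13, 1)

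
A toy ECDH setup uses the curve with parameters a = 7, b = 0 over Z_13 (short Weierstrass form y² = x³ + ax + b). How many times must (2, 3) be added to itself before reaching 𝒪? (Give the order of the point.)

6

2P: tangent at (2, 3): λ = (3·2² + 7)/(2·3) ≡ 6/6. 6⁻¹ ≡ 11 (mod 13) since 6·11 = 66 ≡ 1, so λ ≡ 6·11 ≡ 1.
  x = λ² - 2 - 2 = 1 - 4 ≡ 10; y = λ·(2 - 10) - 3 ≡ 2. → (10, 2)
3P: (10, 2) + (2, 3). λ = (3 - 2)/(2 - 10) ≡ 1/5 mod 13. 5⁻¹ ≡ 8 (mod 13), so λ ≡ 8.
  x = λ² - 10 - 2 = 64 - 12 ≡ 0; y = λ·(10 - 0) - 2 ≡ 0. → (0, 0)
4P: (0, 0) + (2, 3). λ = (3 - 0)/(2 - 0) ≡ 3/2 mod 13. 2⁻¹ ≡ 7 (mod 13), so λ ≡ 8.
  x = λ² - 0 - 2 = 64 - 2 ≡ 10; y = λ·(0 - 10) - 0 ≡ 11. → (10, 11)
5P: (10, 11) + (2, 3). λ = (3 - 11)/(2 - 10) ≡ 5/5 mod 13. 5⁻¹ ≡ 8 (mod 13), so λ ≡ 1.
  x = λ² - 10 - 2 = 1 - 12 ≡ 2; y = λ·(10 - 2) - 11 ≡ 10. → (2, 10)
6P: (2, 10) + (2, 3): same x and y₁ ≡ -y₂, so the sum is 𝒪.
6P = 𝒪, so the order is 6.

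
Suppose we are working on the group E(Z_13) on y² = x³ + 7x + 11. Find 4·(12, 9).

(4, 5)

Write P = (12, 9).
Repeated addition: build up to 4P.
2P: tangent at (12, 9): λ = (3·12² + 7)/(2·9) ≡ 10/5. 5⁻¹ ≡ 8 (mod 13), so λ ≡ 10·8 ≡ 2.
  x = λ² - 12 - 12 = 4 - 24 ≡ 6; y = λ·(12 - 6) - 9 ≡ 3. → (6, 3)
3P: (6, 3) + (12, 9). λ = (9 - 3)/(12 - 6) ≡ 6/6 mod 13. 6⁻¹ ≡ 11 (mod 13), so λ ≡ 1.
  x = λ² - 6 - 12 = 1 - 18 ≡ 9; y = λ·(6 - 9) - 3 ≡ 7. → (9, 7)
4P: (9, 7) + (12, 9). λ = (9 - 7)/(12 - 9) ≡ 2/3 mod 13. 3⁻¹ ≡ 9 (mod 13), so λ ≡ 5.
  x = λ² - 9 - 12 = 25 - 21 ≡ 4; y = λ·(9 - 4) - 7 ≡ 5. → (4, 5)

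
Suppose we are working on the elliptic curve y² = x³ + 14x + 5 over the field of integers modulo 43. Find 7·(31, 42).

(21, 33)

Write G = (31, 42).
Double-and-add on 7 = (111)₂. Start with G = (31, 42) for the leading 1-bit.
double: tangent at (31, 42): λ = (3·31² + 14)/(2·42) ≡ 16/41. 41⁻¹ ≡ 21 (mod 43) since 41·21 = 861 ≡ 1, so λ ≡ 16·21 ≡ 35.
  x = λ² - 31 - 31 = 1225 - 62 ≡ 2; y = λ·(31 - 2) - 42 ≡ 27. → (2, 27)
add G: (2, 27) + (31, 42). λ = (42 - 27)/(31 - 2) ≡ 15/29 mod 43. 29⁻¹ ≡ 3 (mod 43) since 29·3 = 87 ≡ 1, so λ ≡ 2.
  x = λ² - 2 - 31 = 4 - 33 ≡ 14; y = λ·(2 - 14) - 27 ≡ 35. → (14, 35)
double: tangent at (14, 35): λ = (3·14² + 14)/(2·35) ≡ 0/27. 27⁻¹ ≡ 8 (mod 43), so λ ≡ 0·8 ≡ 0.
  x = λ² - 14 - 14 = 0 - 28 ≡ 15; y = λ·(14 - 15) - 35 ≡ 8. → (15, 8)
add G: (15, 8) + (31, 42). λ = (42 - 8)/(31 - 15) ≡ 34/16 mod 43. 16⁻¹ ≡ 35 (mod 43), so λ ≡ 29.
  x = λ² - 15 - 31 = 841 - 46 ≡ 21; y = λ·(15 - 21) - 8 ≡ 33. → (21, 33)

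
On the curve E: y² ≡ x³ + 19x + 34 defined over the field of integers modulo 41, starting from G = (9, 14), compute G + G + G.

Repeated addition: build up to 3G.
2G: tangent at (9, 14): λ = (3·9² + 19)/(2·14) ≡ 16/28. 28⁻¹ ≡ 22 (mod 41), so λ ≡ 16·22 ≡ 24.
  x = λ² - 9 - 9 = 576 - 18 ≡ 25; y = λ·(9 - 25) - 14 ≡ 12. → (25, 12)
3G: (25, 12) + (9, 14). λ = (14 - 12)/(9 - 25) ≡ 2/25 mod 41. 25⁻¹ ≡ 23 (mod 41), so λ ≡ 5.
  x = λ² - 25 - 9 = 25 - 34 ≡ 32; y = λ·(25 - 32) - 12 ≡ 35. → (32, 35)

(32, 35)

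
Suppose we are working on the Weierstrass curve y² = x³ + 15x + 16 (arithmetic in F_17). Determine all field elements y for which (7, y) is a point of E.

x³ + 15x + 16 = 464 ≡ 5 (mod 17).
5 is a non-residue mod 17; no y exists.

none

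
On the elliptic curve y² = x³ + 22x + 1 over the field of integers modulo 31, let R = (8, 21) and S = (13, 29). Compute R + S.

(20, 28)

(8, 21) + (13, 29). λ = (29 - 21)/(13 - 8) ≡ 8/5 mod 31. 5⁻¹ ≡ 25 (mod 31), so λ ≡ 14.
  x = λ² - 8 - 13 = 196 - 21 ≡ 20; y = λ·(8 - 20) - 21 ≡ 28. → (20, 28)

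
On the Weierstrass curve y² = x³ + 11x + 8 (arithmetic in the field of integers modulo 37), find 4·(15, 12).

(2, 36)

Write Q = (15, 12).
Repeated addition: build up to 4Q.
2Q: tangent at (15, 12): λ = (3·15² + 11)/(2·12) ≡ 20/24. 24⁻¹ ≡ 17 (mod 37), so λ ≡ 20·17 ≡ 7.
  x = λ² - 15 - 15 = 49 - 30 ≡ 19; y = λ·(15 - 19) - 12 ≡ 34. → (19, 34)
3Q: (19, 34) + (15, 12). λ = (12 - 34)/(15 - 19) ≡ 15/33 mod 37. 33⁻¹ ≡ 9 (mod 37) since 33·9 = 297 ≡ 1, so λ ≡ 24.
  x = λ² - 19 - 15 = 576 - 34 ≡ 24; y = λ·(19 - 24) - 34 ≡ 31. → (24, 31)
4Q: (24, 31) + (15, 12). λ = (12 - 31)/(15 - 24) ≡ 18/28 mod 37. 28⁻¹ ≡ 4 (mod 37), so λ ≡ 35.
  x = λ² - 24 - 15 = 1225 - 39 ≡ 2; y = λ·(24 - 2) - 31 ≡ 36. → (2, 36)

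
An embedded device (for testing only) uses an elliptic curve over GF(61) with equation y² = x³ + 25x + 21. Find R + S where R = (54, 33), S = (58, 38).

(23, 21)

(54, 33) + (58, 38). λ = (38 - 33)/(58 - 54) ≡ 5/4 mod 61. 4⁻¹ ≡ 46 (mod 61), so λ ≡ 47.
  x = λ² - 54 - 58 = 2209 - 112 ≡ 23; y = λ·(54 - 23) - 33 ≡ 21. → (23, 21)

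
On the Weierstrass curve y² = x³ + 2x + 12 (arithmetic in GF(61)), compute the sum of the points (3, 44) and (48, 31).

(19, 4)

(3, 44) + (48, 31). λ = (31 - 44)/(48 - 3) ≡ 48/45 mod 61. 45⁻¹ ≡ 19 (mod 61) since 45·19 = 855 ≡ 1, so λ ≡ 58.
  x = λ² - 3 - 48 = 3364 - 51 ≡ 19; y = λ·(3 - 19) - 44 ≡ 4. → (19, 4)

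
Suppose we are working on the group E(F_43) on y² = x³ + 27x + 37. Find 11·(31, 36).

Write P = (31, 36).
Repeated addition: build up to 11P.
2P: tangent at (31, 36): λ = (3·31² + 27)/(2·36) ≡ 29/29. 29⁻¹ ≡ 3 (mod 43) since 29·3 = 87 ≡ 1, so λ ≡ 29·3 ≡ 1.
  x = λ² - 31 - 31 = 1 - 62 ≡ 25; y = λ·(31 - 25) - 36 ≡ 13. → (25, 13)
3P: (25, 13) + (31, 36). λ = (36 - 13)/(31 - 25) ≡ 23/6 mod 43. 6⁻¹ ≡ 36 (mod 43) since 6·36 = 216 ≡ 1, so λ ≡ 11.
  x = λ² - 25 - 31 = 121 - 56 ≡ 22; y = λ·(25 - 22) - 13 ≡ 20. → (22, 20)
4P: (22, 20) + (31, 36). λ = (36 - 20)/(31 - 22) ≡ 16/9 mod 43. 9⁻¹ ≡ 24 (mod 43), so λ ≡ 40.
  x = λ² - 22 - 31 = 1600 - 53 ≡ 42; y = λ·(22 - 42) - 20 ≡ 40. → (42, 40)
5P: (42, 40) + (31, 36). λ = (36 - 40)/(31 - 42) ≡ 39/32 mod 43. 32⁻¹ ≡ 39 (mod 43), so λ ≡ 16.
  x = λ² - 42 - 31 = 256 - 73 ≡ 11; y = λ·(42 - 11) - 40 ≡ 26. → (11, 26)
6P: (11, 26) + (31, 36). λ = (36 - 26)/(31 - 11) ≡ 10/20 mod 43. 20⁻¹ ≡ 28 (mod 43) since 20·28 = 560 ≡ 1, so λ ≡ 22.
  x = λ² - 11 - 31 = 484 - 42 ≡ 12; y = λ·(11 - 12) - 26 ≡ 38. → (12, 38)
7P: (12, 38) + (31, 36). λ = (36 - 38)/(31 - 12) ≡ 41/19 mod 43. 19⁻¹ ≡ 34 (mod 43), so λ ≡ 18.
  x = λ² - 12 - 31 = 324 - 43 ≡ 23; y = λ·(12 - 23) - 38 ≡ 22. → (23, 22)
8P: (23, 22) + (31, 36). λ = (36 - 22)/(31 - 23) ≡ 14/8 mod 43. 8⁻¹ ≡ 27 (mod 43), so λ ≡ 34.
  x = λ² - 23 - 31 = 1156 - 54 ≡ 27; y = λ·(23 - 27) - 22 ≡ 14. → (27, 14)
9P: (27, 14) + (31, 36). λ = (36 - 14)/(31 - 27) ≡ 22/4 mod 43. 4⁻¹ ≡ 11 (mod 43) since 4·11 = 44 ≡ 1, so λ ≡ 27.
  x = λ² - 27 - 31 = 729 - 58 ≡ 26; y = λ·(27 - 26) - 14 ≡ 13. → (26, 13)
10P: (26, 13) + (31, 36). λ = (36 - 13)/(31 - 26) ≡ 23/5 mod 43. 5⁻¹ ≡ 26 (mod 43), so λ ≡ 39.
  x = λ² - 26 - 31 = 1521 - 57 ≡ 2; y = λ·(26 - 2) - 13 ≡ 20. → (2, 20)
11P: (2, 20) + (31, 36). λ = (36 - 20)/(31 - 2) ≡ 16/29 mod 43. 29⁻¹ ≡ 3 (mod 43), so λ ≡ 5.
  x = λ² - 2 - 31 = 25 - 33 ≡ 35; y = λ·(2 - 35) - 20 ≡ 30. → (35, 30)

(35, 30)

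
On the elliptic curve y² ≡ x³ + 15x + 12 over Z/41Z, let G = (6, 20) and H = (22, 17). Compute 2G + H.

First 2G:
Repeated addition: build up to 2G.
2G: tangent at (6, 20): λ = (3·6² + 15)/(2·20) ≡ 0/40. 40⁻¹ ≡ 40 (mod 41) since 40·40 = 1600 ≡ 1, so λ ≡ 0·40 ≡ 0.
  x = λ² - 6 - 6 = 0 - 12 ≡ 29; y = λ·(6 - 29) - 20 ≡ 21. → (29, 21)
2G = (29, 21).
Finally 2G + H:
(29, 21) + (22, 17). λ = (17 - 21)/(22 - 29) ≡ 37/34 mod 41. 34⁻¹ ≡ 35 (mod 41), so λ ≡ 24.
  x = λ² - 29 - 22 = 576 - 51 ≡ 33; y = λ·(29 - 33) - 21 ≡ 6. → (33, 6)

(33, 6)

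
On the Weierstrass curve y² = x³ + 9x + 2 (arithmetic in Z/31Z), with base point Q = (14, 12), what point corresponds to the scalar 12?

(4, 28)

Double-and-add on 12 = (1100)₂. Start with Q = (14, 12) for the leading 1-bit.
double: tangent at (14, 12): λ = (3·14² + 9)/(2·12) ≡ 8/24. 24⁻¹ ≡ 22 (mod 31) since 24·22 = 528 ≡ 1, so λ ≡ 8·22 ≡ 21.
  x = λ² - 14 - 14 = 441 - 28 ≡ 10; y = λ·(14 - 10) - 12 ≡ 10. → (10, 10)
add Q: (10, 10) + (14, 12). λ = (12 - 10)/(14 - 10) ≡ 2/4 mod 31. 4⁻¹ ≡ 8 (mod 31) since 4·8 = 32 ≡ 1, so λ ≡ 16.
  x = λ² - 10 - 14 = 256 - 24 ≡ 15; y = λ·(10 - 15) - 10 ≡ 3. → (15, 3)
double: tangent at (15, 3): λ = (3·15² + 9)/(2·3) ≡ 2/6. 6⁻¹ ≡ 26 (mod 31), so λ ≡ 2·26 ≡ 21.
  x = λ² - 15 - 15 = 441 - 30 ≡ 8; y = λ·(15 - 8) - 3 ≡ 20. → (8, 20)
double: tangent at (8, 20): λ = (3·8² + 9)/(2·20) ≡ 15/9. 9⁻¹ ≡ 7 (mod 31) since 9·7 = 63 ≡ 1, so λ ≡ 15·7 ≡ 12.
  x = λ² - 8 - 8 = 144 - 16 ≡ 4; y = λ·(8 - 4) - 20 ≡ 28. → (4, 28)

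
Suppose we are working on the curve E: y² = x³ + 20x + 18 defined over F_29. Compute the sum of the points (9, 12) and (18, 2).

(9, 12) + (18, 2). λ = (2 - 12)/(18 - 9) ≡ 19/9 mod 29. 9⁻¹ ≡ 13 (mod 29) since 9·13 = 117 ≡ 1, so λ ≡ 15.
  x = λ² - 9 - 18 = 225 - 27 ≡ 24; y = λ·(9 - 24) - 12 ≡ 24. → (24, 24)

(24, 24)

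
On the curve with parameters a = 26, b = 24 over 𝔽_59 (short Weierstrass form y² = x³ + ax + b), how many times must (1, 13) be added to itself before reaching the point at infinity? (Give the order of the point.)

7

2P: tangent at (1, 13): λ = (3·1² + 26)/(2·13) ≡ 29/26. 26⁻¹ ≡ 25 (mod 59), so λ ≡ 29·25 ≡ 17.
  x = λ² - 1 - 1 = 289 - 2 ≡ 51; y = λ·(1 - 51) - 13 ≡ 22. → (51, 22)
3P: (51, 22) + (1, 13). λ = (13 - 22)/(1 - 51) ≡ 50/9 mod 59. 9⁻¹ ≡ 46 (mod 59) since 9·46 = 414 ≡ 1, so λ ≡ 58.
  x = λ² - 51 - 1 = 3364 - 52 ≡ 8; y = λ·(51 - 8) - 22 ≡ 53. → (8, 53)
4P: (8, 53) + (1, 13). λ = (13 - 53)/(1 - 8) ≡ 19/52 mod 59. 52⁻¹ ≡ 42 (mod 59), so λ ≡ 31.
  x = λ² - 8 - 1 = 961 - 9 ≡ 8; y = λ·(8 - 8) - 53 ≡ 6. → (8, 6)
5P: (8, 6) + (1, 13). λ = (13 - 6)/(1 - 8) ≡ 7/52 mod 59. 52⁻¹ ≡ 42 (mod 59), so λ ≡ 58.
  x = λ² - 8 - 1 = 3364 - 9 ≡ 51; y = λ·(8 - 51) - 6 ≡ 37. → (51, 37)
6P: (51, 37) + (1, 13). λ = (13 - 37)/(1 - 51) ≡ 35/9 mod 59. 9⁻¹ ≡ 46 (mod 59), so λ ≡ 17.
  x = λ² - 51 - 1 = 289 - 52 ≡ 1; y = λ·(51 - 1) - 37 ≡ 46. → (1, 46)
7P: (1, 46) + (1, 13): same x and y₁ ≡ -y₂, so the sum is the point at infinity.
7P = the point at infinity, so the order is 7.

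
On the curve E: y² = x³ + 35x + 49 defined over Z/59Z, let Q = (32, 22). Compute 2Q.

tangent at (32, 22): λ = (3·32² + 35)/(2·22) ≡ 39/44. 44⁻¹ ≡ 55 (mod 59) since 44·55 = 2420 ≡ 1, so λ ≡ 39·55 ≡ 21.
  x = λ² - 32 - 32 = 441 - 64 ≡ 23; y = λ·(32 - 23) - 22 ≡ 49. → (23, 49)

(23, 49)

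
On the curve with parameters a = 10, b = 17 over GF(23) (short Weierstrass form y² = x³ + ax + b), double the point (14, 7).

(18, 16)

tangent at (14, 7): λ = (3·14² + 10)/(2·7) ≡ 0/14. 14⁻¹ ≡ 5 (mod 23), so λ ≡ 0·5 ≡ 0.
  x = λ² - 14 - 14 = 0 - 28 ≡ 18; y = λ·(14 - 18) - 7 ≡ 16. → (18, 16)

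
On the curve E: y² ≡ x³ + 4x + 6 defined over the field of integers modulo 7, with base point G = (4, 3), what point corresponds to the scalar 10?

Double-and-add on 10 = (1010)₂. Start with G = (4, 3) for the leading 1-bit.
double: tangent at (4, 3): λ = (3·4² + 4)/(2·3) ≡ 3/6. 6⁻¹ ≡ 6 (mod 7), so λ ≡ 3·6 ≡ 4.
  x = λ² - 4 - 4 = 16 - 8 ≡ 1; y = λ·(4 - 1) - 3 ≡ 2. → (1, 2)
double: tangent at (1, 2): λ = (3·1² + 4)/(2·2) ≡ 0/4. 4⁻¹ ≡ 2 (mod 7), so λ ≡ 0·2 ≡ 0.
  x = λ² - 1 - 1 = 0 - 2 ≡ 5; y = λ·(1 - 5) - 2 ≡ 5. → (5, 5)
add G: (5, 5) + (4, 3). λ = (3 - 5)/(4 - 5) ≡ 5/6 mod 7. 6⁻¹ ≡ 6 (mod 7), so λ ≡ 2.
  x = λ² - 5 - 4 = 4 - 9 ≡ 2; y = λ·(5 - 2) - 5 ≡ 1. → (2, 1)
double: tangent at (2, 1): λ = (3·2² + 4)/(2·1) ≡ 2/2. 2⁻¹ ≡ 4 (mod 7) since 2·4 = 8 ≡ 1, so λ ≡ 2·4 ≡ 1.
  x = λ² - 2 - 2 = 1 - 4 ≡ 4; y = λ·(2 - 4) - 1 ≡ 4. → (4, 4)

(4, 4)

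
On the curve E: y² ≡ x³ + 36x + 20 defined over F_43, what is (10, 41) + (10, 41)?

tangent at (10, 41): λ = (3·10² + 36)/(2·41) ≡ 35/39. 39⁻¹ ≡ 32 (mod 43), so λ ≡ 35·32 ≡ 2.
  x = λ² - 10 - 10 = 4 - 20 ≡ 27; y = λ·(10 - 27) - 41 ≡ 11. → (27, 11)

(27, 11)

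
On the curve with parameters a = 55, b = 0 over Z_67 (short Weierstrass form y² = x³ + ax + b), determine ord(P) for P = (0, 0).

2P: (0, 0) + (0, 0): same x and y₁ ≡ -y₂, so the sum is the point at infinity.
2P = the point at infinity, so the order is 2.

2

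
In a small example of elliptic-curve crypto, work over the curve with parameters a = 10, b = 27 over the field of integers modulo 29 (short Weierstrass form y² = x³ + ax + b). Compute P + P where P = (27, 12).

tangent at (27, 12): λ = (3·27² + 10)/(2·12) ≡ 22/24. 24⁻¹ ≡ 23 (mod 29) since 24·23 = 552 ≡ 1, so λ ≡ 22·23 ≡ 13.
  x = λ² - 27 - 27 = 169 - 54 ≡ 28; y = λ·(27 - 28) - 12 ≡ 4. → (28, 4)

(28, 4)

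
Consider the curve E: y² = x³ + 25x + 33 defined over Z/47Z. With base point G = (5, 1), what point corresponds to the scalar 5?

Double-and-add on 5 = (101)₂. Start with G = (5, 1) for the leading 1-bit.
double: tangent at (5, 1): λ = (3·5² + 25)/(2·1) ≡ 6/2. 2⁻¹ ≡ 24 (mod 47), so λ ≡ 6·24 ≡ 3.
  x = λ² - 5 - 5 = 9 - 10 ≡ 46; y = λ·(5 - 46) - 1 ≡ 17. → (46, 17)
double: tangent at (46, 17): λ = (3·46² + 25)/(2·17) ≡ 28/34. 34⁻¹ ≡ 18 (mod 47), so λ ≡ 28·18 ≡ 34.
  x = λ² - 46 - 46 = 1156 - 92 ≡ 30; y = λ·(46 - 30) - 17 ≡ 10. → (30, 10)
add G: (30, 10) + (5, 1). λ = (1 - 10)/(5 - 30) ≡ 38/22 mod 47. 22⁻¹ ≡ 15 (mod 47), so λ ≡ 6.
  x = λ² - 30 - 5 = 36 - 35 ≡ 1; y = λ·(30 - 1) - 10 ≡ 23. → (1, 23)

(1, 23)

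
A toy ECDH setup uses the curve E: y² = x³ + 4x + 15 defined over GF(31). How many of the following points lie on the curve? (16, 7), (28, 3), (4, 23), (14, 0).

1

(16, 7): 7² ≡ 18, rhs ≡ 21 → off.
(28, 3): 3² ≡ 9, rhs ≡ 7 → off.
(4, 23): 23² ≡ 2, rhs ≡ 2 → on.
(14, 0): 0² ≡ 0, rhs ≡ 25 → off.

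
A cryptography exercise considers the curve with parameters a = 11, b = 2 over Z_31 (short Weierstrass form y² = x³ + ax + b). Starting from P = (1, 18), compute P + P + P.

(2, 1)

Repeated addition: build up to 3P.
2P: tangent at (1, 18): λ = (3·1² + 11)/(2·18) ≡ 14/5. 5⁻¹ ≡ 25 (mod 31), so λ ≡ 14·25 ≡ 9.
  x = λ² - 1 - 1 = 81 - 2 ≡ 17; y = λ·(1 - 17) - 18 ≡ 24. → (17, 24)
3P: (17, 24) + (1, 18). λ = (18 - 24)/(1 - 17) ≡ 25/15 mod 31. 15⁻¹ ≡ 29 (mod 31), so λ ≡ 12.
  x = λ² - 17 - 1 = 144 - 18 ≡ 2; y = λ·(17 - 2) - 24 ≡ 1. → (2, 1)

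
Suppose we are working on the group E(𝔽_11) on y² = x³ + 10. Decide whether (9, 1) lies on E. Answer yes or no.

y² = 1² ≡ 1; x³ + 0x + 10 = 739 ≡ 2 (mod 11). 1 ≠ 2.

no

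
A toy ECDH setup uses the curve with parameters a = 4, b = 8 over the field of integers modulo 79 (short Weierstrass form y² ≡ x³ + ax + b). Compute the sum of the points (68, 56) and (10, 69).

(27, 7)

(68, 56) + (10, 69). λ = (69 - 56)/(10 - 68) ≡ 13/21 mod 79. 21⁻¹ ≡ 64 (mod 79) since 21·64 = 1344 ≡ 1, so λ ≡ 42.
  x = λ² - 68 - 10 = 1764 - 78 ≡ 27; y = λ·(68 - 27) - 56 ≡ 7. → (27, 7)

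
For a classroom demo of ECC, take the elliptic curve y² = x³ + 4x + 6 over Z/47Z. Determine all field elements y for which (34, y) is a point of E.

none

x³ + 4x + 6 = 39446 ≡ 13 (mod 47).
13 is a non-residue mod 47; no y exists.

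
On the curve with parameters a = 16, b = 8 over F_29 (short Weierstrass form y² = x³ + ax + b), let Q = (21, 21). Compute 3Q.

Repeated addition: build up to 3Q.
2Q: tangent at (21, 21): λ = (3·21² + 16)/(2·21) ≡ 5/13. 13⁻¹ ≡ 9 (mod 29) since 13·9 = 117 ≡ 1, so λ ≡ 5·9 ≡ 16.
  x = λ² - 21 - 21 = 256 - 42 ≡ 11; y = λ·(21 - 11) - 21 ≡ 23. → (11, 23)
3Q: (11, 23) + (21, 21). λ = (21 - 23)/(21 - 11) ≡ 27/10 mod 29. 10⁻¹ ≡ 3 (mod 29) since 10·3 = 30 ≡ 1, so λ ≡ 23.
  x = λ² - 11 - 21 = 529 - 32 ≡ 4; y = λ·(11 - 4) - 23 ≡ 22. → (4, 22)

(4, 22)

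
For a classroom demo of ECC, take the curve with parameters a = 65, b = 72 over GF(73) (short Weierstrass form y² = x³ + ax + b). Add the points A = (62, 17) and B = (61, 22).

(48, 59)

(62, 17) + (61, 22). λ = (22 - 17)/(61 - 62) ≡ 5/72 mod 73. 72⁻¹ ≡ 72 (mod 73), so λ ≡ 68.
  x = λ² - 62 - 61 = 4624 - 123 ≡ 48; y = λ·(62 - 48) - 17 ≡ 59. → (48, 59)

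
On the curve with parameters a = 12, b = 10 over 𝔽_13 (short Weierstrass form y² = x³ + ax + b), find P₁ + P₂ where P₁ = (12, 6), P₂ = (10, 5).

(1, 6)

(12, 6) + (10, 5). λ = (5 - 6)/(10 - 12) ≡ 12/11 mod 13. 11⁻¹ ≡ 6 (mod 13) since 11·6 = 66 ≡ 1, so λ ≡ 7.
  x = λ² - 12 - 10 = 49 - 22 ≡ 1; y = λ·(12 - 1) - 6 ≡ 6. → (1, 6)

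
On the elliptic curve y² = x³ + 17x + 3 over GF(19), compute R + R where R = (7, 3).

tangent at (7, 3): λ = (3·7² + 17)/(2·3) ≡ 12/6. 6⁻¹ ≡ 16 (mod 19), so λ ≡ 12·16 ≡ 2.
  x = λ² - 7 - 7 = 4 - 14 ≡ 9; y = λ·(7 - 9) - 3 ≡ 12. → (9, 12)

(9, 12)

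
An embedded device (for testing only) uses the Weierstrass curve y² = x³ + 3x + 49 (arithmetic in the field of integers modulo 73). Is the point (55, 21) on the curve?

y² = 21² ≡ 3; x³ + 3x + 49 = 166589 ≡ 3 (mod 73). 3 = 3.

yes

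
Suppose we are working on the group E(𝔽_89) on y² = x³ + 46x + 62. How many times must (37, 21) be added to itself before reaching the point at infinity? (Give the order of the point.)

2P: tangent at (37, 21): λ = (3·37² + 46)/(2·21) ≡ 59/42. 42⁻¹ ≡ 53 (mod 89) since 42·53 = 2226 ≡ 1, so λ ≡ 59·53 ≡ 12.
  x = λ² - 37 - 37 = 144 - 74 ≡ 70; y = λ·(37 - 70) - 21 ≡ 28. → (70, 28)
3P: (70, 28) + (37, 21). λ = (21 - 28)/(37 - 70) ≡ 82/56 mod 89. 56⁻¹ ≡ 62 (mod 89), so λ ≡ 11.
  x = λ² - 70 - 37 = 121 - 107 ≡ 14; y = λ·(70 - 14) - 28 ≡ 54. → (14, 54)
4P: (14, 54) + (37, 21). λ = (21 - 54)/(37 - 14) ≡ 56/23 mod 89. 23⁻¹ ≡ 31 (mod 89), so λ ≡ 45.
  x = λ² - 14 - 37 = 2025 - 51 ≡ 16; y = λ·(14 - 16) - 54 ≡ 34. → (16, 34)
5P: (16, 34) + (37, 21). λ = (21 - 34)/(37 - 16) ≡ 76/21 mod 89. 21⁻¹ ≡ 17 (mod 89) since 21·17 = 357 ≡ 1, so λ ≡ 46.
  x = λ² - 16 - 37 = 2116 - 53 ≡ 16; y = λ·(16 - 16) - 34 ≡ 55. → (16, 55)
6P: (16, 55) + (37, 21). λ = (21 - 55)/(37 - 16) ≡ 55/21 mod 89. 21⁻¹ ≡ 17 (mod 89), so λ ≡ 45.
  x = λ² - 16 - 37 = 2025 - 53 ≡ 14; y = λ·(16 - 14) - 55 ≡ 35. → (14, 35)
7P: (14, 35) + (37, 21). λ = (21 - 35)/(37 - 14) ≡ 75/23 mod 89. 23⁻¹ ≡ 31 (mod 89) since 23·31 = 713 ≡ 1, so λ ≡ 11.
  x = λ² - 14 - 37 = 121 - 51 ≡ 70; y = λ·(14 - 70) - 35 ≡ 61. → (70, 61)
8P: (70, 61) + (37, 21). λ = (21 - 61)/(37 - 70) ≡ 49/56 mod 89. 56⁻¹ ≡ 62 (mod 89) since 56·62 = 3472 ≡ 1, so λ ≡ 12.
  x = λ² - 70 - 37 = 144 - 107 ≡ 37; y = λ·(70 - 37) - 61 ≡ 68. → (37, 68)
9P: (37, 68) + (37, 21): same x and y₁ ≡ -y₂, so the sum is the point at infinity.
9P = the point at infinity, so the order is 9.

9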